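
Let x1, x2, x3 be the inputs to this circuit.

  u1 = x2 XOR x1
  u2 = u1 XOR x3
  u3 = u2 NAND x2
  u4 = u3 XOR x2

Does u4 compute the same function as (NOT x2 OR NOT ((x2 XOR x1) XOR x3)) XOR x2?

u1 = x2 XOR x1
u2 = u1 XOR x3 = (x2 XOR x1) XOR x3
u3 = u2 NAND x2 = ((x2 XOR x1) XOR x3) NAND x2
u4 = u3 XOR x2 = (((x2 XOR x1) XOR x3) NAND x2) XOR x2
At x1=0, x2=1, x3=1: circuit gives 0, formula gives 0.
At x1=0, x2=0, x3=0: circuit gives 1, formula gives 1.
Agrees on all 8 inputs.

Yes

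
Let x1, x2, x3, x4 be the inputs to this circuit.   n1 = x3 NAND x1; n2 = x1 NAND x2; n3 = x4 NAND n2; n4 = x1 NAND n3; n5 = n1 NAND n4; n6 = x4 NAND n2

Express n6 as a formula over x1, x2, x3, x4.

n2 = x1 NAND x2
n6 = x4 NAND n2 = x4 NAND (x1 NAND x2)

x4 NAND (x1 NAND x2)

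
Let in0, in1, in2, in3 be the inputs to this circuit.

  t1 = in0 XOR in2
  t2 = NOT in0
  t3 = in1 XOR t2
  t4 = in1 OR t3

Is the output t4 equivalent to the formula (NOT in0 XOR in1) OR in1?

t2 = NOT in0
t3 = in1 XOR t2 = in1 XOR NOT in0
t4 = in1 OR t3 = in1 OR (in1 XOR NOT in0)
At in0=1, in1=0, in2=0, in3=0: circuit gives 0, formula gives 0.
At in0=0, in1=0, in2=0, in3=0: circuit gives 1, formula gives 1.
Agrees on all 16 inputs.

Yes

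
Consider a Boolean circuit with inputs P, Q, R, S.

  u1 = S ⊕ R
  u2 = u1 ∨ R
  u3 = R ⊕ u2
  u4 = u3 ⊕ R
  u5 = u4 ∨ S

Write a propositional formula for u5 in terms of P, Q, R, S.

u1 = S ⊕ R
u2 = u1 ∨ R = (S ⊕ R) ∨ R
u3 = R ⊕ u2 = R ⊕ ((S ⊕ R) ∨ R)
u4 = u3 ⊕ R = (R ⊕ ((S ⊕ R) ∨ R)) ⊕ R
u5 = u4 ∨ S = ((R ⊕ ((S ⊕ R) ∨ R)) ⊕ R) ∨ S

((R ⊕ ((S ⊕ R) ∨ R)) ⊕ R) ∨ S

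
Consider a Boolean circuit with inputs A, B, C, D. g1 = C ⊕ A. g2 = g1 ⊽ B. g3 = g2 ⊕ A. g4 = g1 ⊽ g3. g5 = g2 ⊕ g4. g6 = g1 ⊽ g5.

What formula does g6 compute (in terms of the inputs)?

g1 = C ⊕ A
g2 = g1 ⊽ B = (C ⊕ A) ⊽ B
g3 = g2 ⊕ A = ((C ⊕ A) ⊽ B) ⊕ A
g4 = g1 ⊽ g3 = (C ⊕ A) ⊽ (((C ⊕ A) ⊽ B) ⊕ A)
g5 = g2 ⊕ g4 = ((C ⊕ A) ⊽ B) ⊕ ((C ⊕ A) ⊽ (((C ⊕ A) ⊽ B) ⊕ A))
g6 = g1 ⊽ g5 = (C ⊕ A) ⊽ (((C ⊕ A) ⊽ B) ⊕ ((C ⊕ A) ⊽ (((C ⊕ A) ⊽ B) ⊕ A)))

(C ⊕ A) ⊽ (((C ⊕ A) ⊽ B) ⊕ ((C ⊕ A) ⊽ (((C ⊕ A) ⊽ B) ⊕ A)))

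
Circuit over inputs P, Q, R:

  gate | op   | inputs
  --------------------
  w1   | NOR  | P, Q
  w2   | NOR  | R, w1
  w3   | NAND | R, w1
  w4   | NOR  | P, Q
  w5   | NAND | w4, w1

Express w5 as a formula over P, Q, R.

(P NOR Q) NAND (P NOR Q)

w1 = P NOR Q
w4 = P NOR Q
w5 = w4 NAND w1 = (P NOR Q) NAND (P NOR Q)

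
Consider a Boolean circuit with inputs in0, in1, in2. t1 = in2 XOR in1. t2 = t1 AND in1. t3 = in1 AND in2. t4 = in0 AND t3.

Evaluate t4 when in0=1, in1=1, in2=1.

1

t3 = 1 AND 1 = 1
t4 = 1 AND 1 = 1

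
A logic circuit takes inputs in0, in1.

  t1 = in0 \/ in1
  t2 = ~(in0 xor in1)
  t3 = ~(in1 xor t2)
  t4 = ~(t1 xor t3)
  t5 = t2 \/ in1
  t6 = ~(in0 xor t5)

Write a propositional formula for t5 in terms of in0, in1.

t2 = ~(in0 xor in1)
t5 = t2 \/ in1 = (~(in0 xor in1)) \/ in1

(~(in0 xor in1)) \/ in1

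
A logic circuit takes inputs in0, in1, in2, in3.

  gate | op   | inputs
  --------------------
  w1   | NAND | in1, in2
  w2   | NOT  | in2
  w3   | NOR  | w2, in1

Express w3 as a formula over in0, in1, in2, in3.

NOT in2 NOR in1

w2 = NOT in2
w3 = w2 NOR in1 = NOT in2 NOR in1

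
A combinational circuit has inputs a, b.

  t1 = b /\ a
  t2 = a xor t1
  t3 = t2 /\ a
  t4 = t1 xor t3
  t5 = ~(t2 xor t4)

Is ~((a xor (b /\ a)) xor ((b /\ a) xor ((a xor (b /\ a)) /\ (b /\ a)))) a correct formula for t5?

t1 = b /\ a
t2 = a xor t1 = a xor (b /\ a)
t3 = t2 /\ a = (a xor (b /\ a)) /\ a
t4 = t1 xor t3 = (b /\ a) xor ((a xor (b /\ a)) /\ a)
t5 = ~(t2 xor t4) = ~((a xor (b /\ a)) xor ((b /\ a) xor ((a xor (b /\ a)) /\ a)))
At a=1, b=0: circuit gives 1, formula gives 0.

No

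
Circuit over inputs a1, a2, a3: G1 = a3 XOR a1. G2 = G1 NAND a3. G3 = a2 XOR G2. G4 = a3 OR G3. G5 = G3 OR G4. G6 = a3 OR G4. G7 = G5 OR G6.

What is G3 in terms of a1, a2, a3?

G1 = a3 XOR a1
G2 = G1 NAND a3 = (a3 XOR a1) NAND a3
G3 = a2 XOR G2 = a2 XOR ((a3 XOR a1) NAND a3)

a2 XOR ((a3 XOR a1) NAND a3)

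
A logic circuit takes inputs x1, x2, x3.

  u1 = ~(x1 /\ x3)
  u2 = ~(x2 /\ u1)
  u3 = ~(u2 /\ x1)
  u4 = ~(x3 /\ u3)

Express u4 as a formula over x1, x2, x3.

~(x3 /\ (~((~(x2 /\ (~(x1 /\ x3)))) /\ x1)))

u1 = ~(x1 /\ x3)
u2 = ~(x2 /\ u1) = ~(x2 /\ (~(x1 /\ x3)))
u3 = ~(u2 /\ x1) = ~((~(x2 /\ (~(x1 /\ x3)))) /\ x1)
u4 = ~(x3 /\ u3) = ~(x3 /\ (~((~(x2 /\ (~(x1 /\ x3)))) /\ x1)))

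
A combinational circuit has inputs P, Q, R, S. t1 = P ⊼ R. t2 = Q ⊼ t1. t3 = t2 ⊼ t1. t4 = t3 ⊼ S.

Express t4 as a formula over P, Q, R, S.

((Q ⊼ (P ⊼ R)) ⊼ (P ⊼ R)) ⊼ S

t1 = P ⊼ R
t2 = Q ⊼ t1 = Q ⊼ (P ⊼ R)
t3 = t2 ⊼ t1 = (Q ⊼ (P ⊼ R)) ⊼ (P ⊼ R)
t4 = t3 ⊼ S = ((Q ⊼ (P ⊼ R)) ⊼ (P ⊼ R)) ⊼ S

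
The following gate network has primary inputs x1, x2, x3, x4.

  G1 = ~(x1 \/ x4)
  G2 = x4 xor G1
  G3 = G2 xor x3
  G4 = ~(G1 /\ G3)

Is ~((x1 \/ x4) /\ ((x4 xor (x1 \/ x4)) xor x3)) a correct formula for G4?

No

G1 = ~(x1 \/ x4)
G2 = x4 xor G1 = x4 xor (~(x1 \/ x4))
G3 = G2 xor x3 = (x4 xor (~(x1 \/ x4))) xor x3
G4 = ~(G1 /\ G3) = ~((~(x1 \/ x4)) /\ ((x4 xor (~(x1 \/ x4))) xor x3))
At x1=0, x2=0, x3=0, x4=0: circuit gives 0, formula gives 1.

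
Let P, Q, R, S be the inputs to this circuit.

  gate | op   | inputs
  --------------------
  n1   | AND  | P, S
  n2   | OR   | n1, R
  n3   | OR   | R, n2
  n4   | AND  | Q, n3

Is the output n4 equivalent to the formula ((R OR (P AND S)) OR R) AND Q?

Yes

n1 = P AND S
n2 = n1 OR R = (P AND S) OR R
n3 = R OR n2 = R OR ((P AND S) OR R)
n4 = Q AND n3 = Q AND (R OR ((P AND S) OR R))
At P=0, Q=0, R=0, S=0: circuit gives 0, formula gives 0.
At P=0, Q=1, R=1, S=0: circuit gives 1, formula gives 1.
Agrees on all 16 inputs.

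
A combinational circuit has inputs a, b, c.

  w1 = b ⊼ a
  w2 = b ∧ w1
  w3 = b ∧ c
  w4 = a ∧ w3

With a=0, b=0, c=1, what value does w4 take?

0

w3 = 0 ∧ 1 = 0
w4 = 0 ∧ 0 = 0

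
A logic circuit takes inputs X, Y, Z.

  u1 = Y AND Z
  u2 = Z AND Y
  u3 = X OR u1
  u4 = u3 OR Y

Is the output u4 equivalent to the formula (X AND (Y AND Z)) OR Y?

No

u1 = Y AND Z
u3 = X OR u1 = X OR (Y AND Z)
u4 = u3 OR Y = (X OR (Y AND Z)) OR Y
At X=1, Y=0, Z=0: circuit gives 1, formula gives 0.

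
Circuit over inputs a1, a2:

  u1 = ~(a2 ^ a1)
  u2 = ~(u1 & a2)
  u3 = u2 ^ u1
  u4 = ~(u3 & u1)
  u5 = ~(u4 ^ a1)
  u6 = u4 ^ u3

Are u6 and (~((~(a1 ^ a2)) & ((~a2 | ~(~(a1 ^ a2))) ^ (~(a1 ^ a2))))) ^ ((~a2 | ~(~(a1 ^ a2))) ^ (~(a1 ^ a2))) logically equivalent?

u1 = ~(a2 ^ a1)
u2 = ~(u1 & a2) = ~((~(a2 ^ a1)) & a2)
u3 = u2 ^ u1 = (~((~(a2 ^ a1)) & a2)) ^ (~(a2 ^ a1))
u4 = ~(u3 & u1) = ~(((~((~(a2 ^ a1)) & a2)) ^ (~(a2 ^ a1))) & (~(a2 ^ a1)))
u6 = u4 ^ u3 = (~(((~((~(a2 ^ a1)) & a2)) ^ (~(a2 ^ a1))) & (~(a2 ^ a1)))) ^ ((~((~(a2 ^ a1)) & a2)) ^ (~(a2 ^ a1)))
At a1=0, a2=1: circuit gives 0, formula gives 0.
At a1=0, a2=0: circuit gives 1, formula gives 1.
Agrees on all 4 inputs.

Yes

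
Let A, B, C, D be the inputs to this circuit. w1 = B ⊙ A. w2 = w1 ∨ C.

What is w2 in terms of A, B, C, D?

(B ⊙ A) ∨ C

w1 = B ⊙ A
w2 = w1 ∨ C = (B ⊙ A) ∨ C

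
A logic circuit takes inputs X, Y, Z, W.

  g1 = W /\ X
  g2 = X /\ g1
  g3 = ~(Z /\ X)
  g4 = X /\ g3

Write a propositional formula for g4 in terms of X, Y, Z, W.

X /\ (~(Z /\ X))

g3 = ~(Z /\ X)
g4 = X /\ g3 = X /\ (~(Z /\ X))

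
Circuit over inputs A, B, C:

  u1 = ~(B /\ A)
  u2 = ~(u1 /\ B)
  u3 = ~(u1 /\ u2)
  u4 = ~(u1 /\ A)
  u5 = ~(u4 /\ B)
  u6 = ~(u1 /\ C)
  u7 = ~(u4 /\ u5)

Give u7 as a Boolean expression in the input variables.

u1 = ~(B /\ A)
u4 = ~(u1 /\ A) = ~((~(B /\ A)) /\ A)
u5 = ~(u4 /\ B) = ~((~((~(B /\ A)) /\ A)) /\ B)
u7 = ~(u4 /\ u5) = ~((~((~(B /\ A)) /\ A)) /\ (~((~((~(B /\ A)) /\ A)) /\ B)))

~((~((~(B /\ A)) /\ A)) /\ (~((~((~(B /\ A)) /\ A)) /\ B)))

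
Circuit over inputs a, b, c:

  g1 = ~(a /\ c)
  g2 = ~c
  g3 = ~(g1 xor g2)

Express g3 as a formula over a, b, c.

~((~(a /\ c)) xor ~c)

g1 = ~(a /\ c)
g2 = ~c
g3 = ~(g1 xor g2) = ~((~(a /\ c)) xor ~c)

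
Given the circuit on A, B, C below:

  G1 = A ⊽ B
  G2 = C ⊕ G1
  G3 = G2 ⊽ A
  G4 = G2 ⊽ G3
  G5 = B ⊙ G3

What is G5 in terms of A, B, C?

B ⊙ ((C ⊕ (A ⊽ B)) ⊽ A)

G1 = A ⊽ B
G2 = C ⊕ G1 = C ⊕ (A ⊽ B)
G3 = G2 ⊽ A = (C ⊕ (A ⊽ B)) ⊽ A
G5 = B ⊙ G3 = B ⊙ ((C ⊕ (A ⊽ B)) ⊽ A)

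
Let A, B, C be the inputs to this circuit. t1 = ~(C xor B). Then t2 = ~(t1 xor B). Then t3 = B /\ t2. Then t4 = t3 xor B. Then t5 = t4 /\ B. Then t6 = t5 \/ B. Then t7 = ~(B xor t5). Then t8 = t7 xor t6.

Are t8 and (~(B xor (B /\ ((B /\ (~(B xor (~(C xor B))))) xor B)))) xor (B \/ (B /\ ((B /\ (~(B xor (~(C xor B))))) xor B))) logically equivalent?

Yes

t1 = ~(C xor B)
t2 = ~(t1 xor B) = ~((~(C xor B)) xor B)
t3 = B /\ t2 = B /\ (~((~(C xor B)) xor B))
t4 = t3 xor B = (B /\ (~((~(C xor B)) xor B))) xor B
t5 = t4 /\ B = ((B /\ (~((~(C xor B)) xor B))) xor B) /\ B
t6 = t5 \/ B = (((B /\ (~((~(C xor B)) xor B))) xor B) /\ B) \/ B
t7 = ~(B xor t5) = ~(B xor (((B /\ (~((~(C xor B)) xor B))) xor B) /\ B))
t8 = t7 xor t6 = (~(B xor (((B /\ (~((~(C xor B)) xor B))) xor B) /\ B))) xor ((((B /\ (~((~(C xor B)) xor B))) xor B) /\ B) \/ B)
At A=0, B=1, C=0: circuit gives 0, formula gives 0.
At A=0, B=0, C=0: circuit gives 1, formula gives 1.
Agrees on all 8 inputs.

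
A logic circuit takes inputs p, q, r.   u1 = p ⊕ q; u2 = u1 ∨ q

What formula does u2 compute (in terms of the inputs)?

u1 = p ⊕ q
u2 = u1 ∨ q = (p ⊕ q) ∨ q

(p ⊕ q) ∨ q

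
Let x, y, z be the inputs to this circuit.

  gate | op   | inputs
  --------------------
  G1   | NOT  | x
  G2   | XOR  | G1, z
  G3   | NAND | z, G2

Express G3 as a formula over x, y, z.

z NAND (NOT x XOR z)

G1 = NOT x
G2 = G1 XOR z = NOT x XOR z
G3 = z NAND G2 = z NAND (NOT x XOR z)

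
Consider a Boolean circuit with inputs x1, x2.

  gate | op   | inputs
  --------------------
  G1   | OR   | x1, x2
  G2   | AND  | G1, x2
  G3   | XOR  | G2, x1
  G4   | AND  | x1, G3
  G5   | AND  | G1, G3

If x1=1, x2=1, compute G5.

0

G1 = 1 OR 1 = 1
G2 = 1 AND 1 = 1
G3 = 1 XOR 1 = 0
G5 = 1 AND 0 = 0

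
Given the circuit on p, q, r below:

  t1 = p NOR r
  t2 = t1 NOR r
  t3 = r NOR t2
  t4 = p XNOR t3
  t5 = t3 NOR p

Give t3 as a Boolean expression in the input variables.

r NOR ((p NOR r) NOR r)

t1 = p NOR r
t2 = t1 NOR r = (p NOR r) NOR r
t3 = r NOR t2 = r NOR ((p NOR r) NOR r)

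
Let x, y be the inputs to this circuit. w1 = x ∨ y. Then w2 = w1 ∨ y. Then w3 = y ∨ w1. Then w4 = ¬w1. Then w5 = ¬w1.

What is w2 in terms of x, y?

(x ∨ y) ∨ y

w1 = x ∨ y
w2 = w1 ∨ y = (x ∨ y) ∨ y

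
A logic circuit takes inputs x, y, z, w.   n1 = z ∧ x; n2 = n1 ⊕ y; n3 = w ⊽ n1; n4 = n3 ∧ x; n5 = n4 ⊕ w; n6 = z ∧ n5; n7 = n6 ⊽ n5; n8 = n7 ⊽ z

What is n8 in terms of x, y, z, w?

((z ∧ (((w ⊽ (z ∧ x)) ∧ x) ⊕ w)) ⊽ (((w ⊽ (z ∧ x)) ∧ x) ⊕ w)) ⊽ z

n1 = z ∧ x
n3 = w ⊽ n1 = w ⊽ (z ∧ x)
n4 = n3 ∧ x = (w ⊽ (z ∧ x)) ∧ x
n5 = n4 ⊕ w = ((w ⊽ (z ∧ x)) ∧ x) ⊕ w
n6 = z ∧ n5 = z ∧ (((w ⊽ (z ∧ x)) ∧ x) ⊕ w)
n7 = n6 ⊽ n5 = (z ∧ (((w ⊽ (z ∧ x)) ∧ x) ⊕ w)) ⊽ (((w ⊽ (z ∧ x)) ∧ x) ⊕ w)
n8 = n7 ⊽ z = ((z ∧ (((w ⊽ (z ∧ x)) ∧ x) ⊕ w)) ⊽ (((w ⊽ (z ∧ x)) ∧ x) ⊕ w)) ⊽ z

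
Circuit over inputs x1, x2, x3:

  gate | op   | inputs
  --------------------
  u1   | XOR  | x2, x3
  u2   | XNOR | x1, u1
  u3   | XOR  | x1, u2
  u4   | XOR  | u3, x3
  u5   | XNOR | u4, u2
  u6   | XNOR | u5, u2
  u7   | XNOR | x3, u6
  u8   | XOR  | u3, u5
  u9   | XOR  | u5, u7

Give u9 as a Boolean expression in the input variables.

(((x1 XOR (x1 XNOR (x2 XOR x3))) XOR x3) XNOR (x1 XNOR (x2 XOR x3))) XOR (x3 XNOR ((((x1 XOR (x1 XNOR (x2 XOR x3))) XOR x3) XNOR (x1 XNOR (x2 XOR x3))) XNOR (x1 XNOR (x2 XOR x3))))

u1 = x2 XOR x3
u2 = x1 XNOR u1 = x1 XNOR (x2 XOR x3)
u3 = x1 XOR u2 = x1 XOR (x1 XNOR (x2 XOR x3))
u4 = u3 XOR x3 = (x1 XOR (x1 XNOR (x2 XOR x3))) XOR x3
u5 = u4 XNOR u2 = ((x1 XOR (x1 XNOR (x2 XOR x3))) XOR x3) XNOR (x1 XNOR (x2 XOR x3))
u6 = u5 XNOR u2 = (((x1 XOR (x1 XNOR (x2 XOR x3))) XOR x3) XNOR (x1 XNOR (x2 XOR x3))) XNOR (x1 XNOR (x2 XOR x3))
u7 = x3 XNOR u6 = x3 XNOR ((((x1 XOR (x1 XNOR (x2 XOR x3))) XOR x3) XNOR (x1 XNOR (x2 XOR x3))) XNOR (x1 XNOR (x2 XOR x3)))
u9 = u5 XOR u7 = (((x1 XOR (x1 XNOR (x2 XOR x3))) XOR x3) XNOR (x1 XNOR (x2 XOR x3))) XOR (x3 XNOR ((((x1 XOR (x1 XNOR (x2 XOR x3))) XOR x3) XNOR (x1 XNOR (x2 XOR x3))) XNOR (x1 XNOR (x2 XOR x3))))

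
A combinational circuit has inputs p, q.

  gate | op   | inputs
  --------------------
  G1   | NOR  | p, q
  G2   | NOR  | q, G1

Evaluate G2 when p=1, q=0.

G1 = 1 NOR 0 = 0
G2 = 0 NOR 0 = 1

1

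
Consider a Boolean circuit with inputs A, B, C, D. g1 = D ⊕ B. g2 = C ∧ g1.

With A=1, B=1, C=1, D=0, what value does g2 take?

g1 = 0 ⊕ 1 = 1
g2 = 1 ∧ 1 = 1

1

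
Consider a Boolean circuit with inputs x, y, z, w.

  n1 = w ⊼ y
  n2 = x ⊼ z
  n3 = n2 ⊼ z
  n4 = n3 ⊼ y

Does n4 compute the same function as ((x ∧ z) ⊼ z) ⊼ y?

No

n2 = x ⊼ z
n3 = n2 ⊼ z = (x ⊼ z) ⊼ z
n4 = n3 ⊼ y = ((x ⊼ z) ⊼ z) ⊼ y
At x=0, y=1, z=1, w=0: circuit gives 1, formula gives 0.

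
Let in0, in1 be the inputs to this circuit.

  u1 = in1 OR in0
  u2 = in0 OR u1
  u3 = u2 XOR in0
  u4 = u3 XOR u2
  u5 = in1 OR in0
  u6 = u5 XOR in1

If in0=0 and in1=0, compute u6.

0

u5 = 0 OR 0 = 0
u6 = 0 XOR 0 = 0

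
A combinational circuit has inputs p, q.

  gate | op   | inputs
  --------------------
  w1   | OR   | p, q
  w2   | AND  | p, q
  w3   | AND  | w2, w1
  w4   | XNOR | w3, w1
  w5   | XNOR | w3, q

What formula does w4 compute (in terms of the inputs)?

((p AND q) AND (p OR q)) XNOR (p OR q)

w1 = p OR q
w2 = p AND q
w3 = w2 AND w1 = (p AND q) AND (p OR q)
w4 = w3 XNOR w1 = ((p AND q) AND (p OR q)) XNOR (p OR q)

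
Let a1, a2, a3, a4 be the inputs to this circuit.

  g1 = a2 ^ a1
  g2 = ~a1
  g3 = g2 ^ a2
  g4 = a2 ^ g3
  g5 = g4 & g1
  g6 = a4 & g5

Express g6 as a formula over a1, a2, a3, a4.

g1 = a2 ^ a1
g2 = ~a1
g3 = g2 ^ a2 = ~a1 ^ a2
g4 = a2 ^ g3 = a2 ^ (~a1 ^ a2)
g5 = g4 & g1 = (a2 ^ (~a1 ^ a2)) & (a2 ^ a1)
g6 = a4 & g5 = a4 & ((a2 ^ (~a1 ^ a2)) & (a2 ^ a1))

a4 & ((a2 ^ (~a1 ^ a2)) & (a2 ^ a1))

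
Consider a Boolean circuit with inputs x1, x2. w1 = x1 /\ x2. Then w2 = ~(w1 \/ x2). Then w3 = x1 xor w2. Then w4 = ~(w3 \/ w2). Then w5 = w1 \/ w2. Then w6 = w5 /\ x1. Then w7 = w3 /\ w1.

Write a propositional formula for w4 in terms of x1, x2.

w1 = x1 /\ x2
w2 = ~(w1 \/ x2) = ~((x1 /\ x2) \/ x2)
w3 = x1 xor w2 = x1 xor (~((x1 /\ x2) \/ x2))
w4 = ~(w3 \/ w2) = ~((x1 xor (~((x1 /\ x2) \/ x2))) \/ (~((x1 /\ x2) \/ x2)))

~((x1 xor (~((x1 /\ x2) \/ x2))) \/ (~((x1 /\ x2) \/ x2)))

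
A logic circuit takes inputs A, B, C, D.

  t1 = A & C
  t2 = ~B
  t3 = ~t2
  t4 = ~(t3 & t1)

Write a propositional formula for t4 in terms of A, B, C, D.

t1 = A & C
t2 = ~B
t3 = ~t2 = ~~B
t4 = ~(t3 & t1) = ~(~~B & (A & C))

~(~~B & (A & C))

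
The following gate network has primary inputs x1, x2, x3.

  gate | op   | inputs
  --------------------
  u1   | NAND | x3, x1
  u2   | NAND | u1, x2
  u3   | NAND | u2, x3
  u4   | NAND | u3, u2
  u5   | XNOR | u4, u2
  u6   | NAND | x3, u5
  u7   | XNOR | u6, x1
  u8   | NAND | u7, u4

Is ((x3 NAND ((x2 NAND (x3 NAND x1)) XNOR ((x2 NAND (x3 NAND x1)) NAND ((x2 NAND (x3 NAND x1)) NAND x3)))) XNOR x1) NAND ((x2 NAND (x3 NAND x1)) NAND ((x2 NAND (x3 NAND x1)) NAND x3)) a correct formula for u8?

Yes

u1 = x3 NAND x1
u2 = u1 NAND x2 = (x3 NAND x1) NAND x2
u3 = u2 NAND x3 = ((x3 NAND x1) NAND x2) NAND x3
u4 = u3 NAND u2 = (((x3 NAND x1) NAND x2) NAND x3) NAND ((x3 NAND x1) NAND x2)
u5 = u4 XNOR u2 = ((((x3 NAND x1) NAND x2) NAND x3) NAND ((x3 NAND x1) NAND x2)) XNOR ((x3 NAND x1) NAND x2)
u6 = x3 NAND u5 = x3 NAND (((((x3 NAND x1) NAND x2) NAND x3) NAND ((x3 NAND x1) NAND x2)) XNOR ((x3 NAND x1) NAND x2))
u7 = u6 XNOR x1 = (x3 NAND (((((x3 NAND x1) NAND x2) NAND x3) NAND ((x3 NAND x1) NAND x2)) XNOR ((x3 NAND x1) NAND x2))) XNOR x1
u8 = u7 NAND u4 = ((x3 NAND (((((x3 NAND x1) NAND x2) NAND x3) NAND ((x3 NAND x1) NAND x2)) XNOR ((x3 NAND x1) NAND x2))) XNOR x1) NAND ((((x3 NAND x1) NAND x2) NAND x3) NAND ((x3 NAND x1) NAND x2))
At x1=0, x2=0, x3=1: circuit gives 0, formula gives 0.
At x1=0, x2=0, x3=0: circuit gives 1, formula gives 1.
Agrees on all 8 inputs.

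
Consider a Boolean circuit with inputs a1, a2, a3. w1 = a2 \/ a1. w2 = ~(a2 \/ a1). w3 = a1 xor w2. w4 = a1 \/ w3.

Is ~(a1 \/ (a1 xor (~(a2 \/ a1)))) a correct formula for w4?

No

w2 = ~(a2 \/ a1)
w3 = a1 xor w2 = a1 xor (~(a2 \/ a1))
w4 = a1 \/ w3 = a1 \/ (a1 xor (~(a2 \/ a1)))
At a1=0, a2=0, a3=0: circuit gives 1, formula gives 0.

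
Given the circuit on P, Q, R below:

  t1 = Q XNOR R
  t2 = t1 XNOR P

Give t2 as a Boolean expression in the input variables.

t1 = Q XNOR R
t2 = t1 XNOR P = (Q XNOR R) XNOR P

(Q XNOR R) XNOR P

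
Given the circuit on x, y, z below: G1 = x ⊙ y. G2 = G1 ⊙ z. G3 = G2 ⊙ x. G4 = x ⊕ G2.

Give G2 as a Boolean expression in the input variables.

(x ⊙ y) ⊙ z

G1 = x ⊙ y
G2 = G1 ⊙ z = (x ⊙ y) ⊙ z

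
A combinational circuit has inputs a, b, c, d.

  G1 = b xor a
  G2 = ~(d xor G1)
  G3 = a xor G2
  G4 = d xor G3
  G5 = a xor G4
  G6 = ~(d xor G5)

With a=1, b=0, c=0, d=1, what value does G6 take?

0

G1 = 0 xor 1 = 1
G2 = ~(1 xor 1) = 1
G3 = 1 xor 1 = 0
G4 = 1 xor 0 = 1
G5 = 1 xor 1 = 0
G6 = ~(1 xor 0) = 0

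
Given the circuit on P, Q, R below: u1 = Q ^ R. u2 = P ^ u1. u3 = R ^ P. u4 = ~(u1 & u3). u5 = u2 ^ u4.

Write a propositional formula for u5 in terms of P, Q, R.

u1 = Q ^ R
u2 = P ^ u1 = P ^ (Q ^ R)
u3 = R ^ P
u4 = ~(u1 & u3) = ~((Q ^ R) & (R ^ P))
u5 = u2 ^ u4 = (P ^ (Q ^ R)) ^ (~((Q ^ R) & (R ^ P)))

(P ^ (Q ^ R)) ^ (~((Q ^ R) & (R ^ P)))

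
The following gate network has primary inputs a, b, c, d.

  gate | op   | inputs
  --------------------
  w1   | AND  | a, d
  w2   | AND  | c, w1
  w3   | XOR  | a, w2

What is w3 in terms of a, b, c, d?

a XOR (c AND (a AND d))

w1 = a AND d
w2 = c AND w1 = c AND (a AND d)
w3 = a XOR w2 = a XOR (c AND (a AND d))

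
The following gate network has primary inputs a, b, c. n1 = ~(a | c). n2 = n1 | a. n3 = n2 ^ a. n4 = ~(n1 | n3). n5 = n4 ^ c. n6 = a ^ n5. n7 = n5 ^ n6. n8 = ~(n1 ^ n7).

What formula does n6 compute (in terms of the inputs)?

a ^ ((~((~(a | c)) | (((~(a | c)) | a) ^ a))) ^ c)

n1 = ~(a | c)
n2 = n1 | a = (~(a | c)) | a
n3 = n2 ^ a = ((~(a | c)) | a) ^ a
n4 = ~(n1 | n3) = ~((~(a | c)) | (((~(a | c)) | a) ^ a))
n5 = n4 ^ c = (~((~(a | c)) | (((~(a | c)) | a) ^ a))) ^ c
n6 = a ^ n5 = a ^ ((~((~(a | c)) | (((~(a | c)) | a) ^ a))) ^ c)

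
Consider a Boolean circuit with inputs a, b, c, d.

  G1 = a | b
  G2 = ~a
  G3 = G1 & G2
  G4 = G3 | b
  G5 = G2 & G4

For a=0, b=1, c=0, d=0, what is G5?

1

G1 = 0 | 1 = 1
G2 = ~0 = 1
G3 = 1 & 1 = 1
G4 = 1 | 1 = 1
G5 = 1 & 1 = 1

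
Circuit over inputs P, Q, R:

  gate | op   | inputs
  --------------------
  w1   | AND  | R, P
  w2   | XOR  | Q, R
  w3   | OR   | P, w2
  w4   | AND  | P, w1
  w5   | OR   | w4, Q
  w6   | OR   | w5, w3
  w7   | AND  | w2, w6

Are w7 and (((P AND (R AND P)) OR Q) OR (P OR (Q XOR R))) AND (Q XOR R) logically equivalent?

w1 = R AND P
w2 = Q XOR R
w3 = P OR w2 = P OR (Q XOR R)
w4 = P AND w1 = P AND (R AND P)
w5 = w4 OR Q = (P AND (R AND P)) OR Q
w6 = w5 OR w3 = ((P AND (R AND P)) OR Q) OR (P OR (Q XOR R))
w7 = w2 AND w6 = (Q XOR R) AND (((P AND (R AND P)) OR Q) OR (P OR (Q XOR R)))
At P=0, Q=0, R=0: circuit gives 0, formula gives 0.
At P=0, Q=0, R=1: circuit gives 1, formula gives 1.
Agrees on all 8 inputs.

Yes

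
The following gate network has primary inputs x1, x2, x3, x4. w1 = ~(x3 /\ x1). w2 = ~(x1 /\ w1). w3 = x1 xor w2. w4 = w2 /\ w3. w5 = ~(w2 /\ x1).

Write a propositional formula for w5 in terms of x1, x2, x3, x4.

w1 = ~(x3 /\ x1)
w2 = ~(x1 /\ w1) = ~(x1 /\ (~(x3 /\ x1)))
w5 = ~(w2 /\ x1) = ~((~(x1 /\ (~(x3 /\ x1)))) /\ x1)

~((~(x1 /\ (~(x3 /\ x1)))) /\ x1)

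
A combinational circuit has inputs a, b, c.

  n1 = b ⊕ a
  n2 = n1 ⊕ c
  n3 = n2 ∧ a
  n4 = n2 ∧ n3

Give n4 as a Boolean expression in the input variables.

n1 = b ⊕ a
n2 = n1 ⊕ c = (b ⊕ a) ⊕ c
n3 = n2 ∧ a = ((b ⊕ a) ⊕ c) ∧ a
n4 = n2 ∧ n3 = ((b ⊕ a) ⊕ c) ∧ (((b ⊕ a) ⊕ c) ∧ a)

((b ⊕ a) ⊕ c) ∧ (((b ⊕ a) ⊕ c) ∧ a)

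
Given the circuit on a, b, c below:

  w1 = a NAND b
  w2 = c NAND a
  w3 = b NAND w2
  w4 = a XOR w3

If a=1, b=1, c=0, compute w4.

1

w2 = 0 NAND 1 = 1
w3 = 1 NAND 1 = 0
w4 = 1 XOR 0 = 1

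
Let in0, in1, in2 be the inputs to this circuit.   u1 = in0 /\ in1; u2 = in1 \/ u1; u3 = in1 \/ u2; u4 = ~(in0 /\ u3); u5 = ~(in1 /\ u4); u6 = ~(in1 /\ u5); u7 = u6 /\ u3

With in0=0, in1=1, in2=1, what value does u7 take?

u1 = 0 /\ 1 = 0
u2 = 1 \/ 0 = 1
u3 = 1 \/ 1 = 1
u4 = ~(0 /\ 1) = 1
u5 = ~(1 /\ 1) = 0
u6 = ~(1 /\ 0) = 1
u7 = 1 /\ 1 = 1

1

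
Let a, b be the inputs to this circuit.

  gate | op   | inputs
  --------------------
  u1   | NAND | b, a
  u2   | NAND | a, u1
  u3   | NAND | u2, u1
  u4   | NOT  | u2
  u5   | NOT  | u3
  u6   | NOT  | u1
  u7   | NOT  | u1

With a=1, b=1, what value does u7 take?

1

u1 = 1 NAND 1 = 0
u7 = NOT 0 = 1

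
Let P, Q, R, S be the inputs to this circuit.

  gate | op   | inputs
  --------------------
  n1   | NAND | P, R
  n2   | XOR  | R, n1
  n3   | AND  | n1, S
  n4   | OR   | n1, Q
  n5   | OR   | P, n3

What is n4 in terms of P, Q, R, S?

n1 = P NAND R
n4 = n1 OR Q = (P NAND R) OR Q

(P NAND R) OR Q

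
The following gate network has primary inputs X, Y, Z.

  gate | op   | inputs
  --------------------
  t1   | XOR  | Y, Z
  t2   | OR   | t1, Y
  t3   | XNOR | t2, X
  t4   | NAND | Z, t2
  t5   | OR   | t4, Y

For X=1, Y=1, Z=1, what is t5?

t1 = 1 XOR 1 = 0
t2 = 0 OR 1 = 1
t4 = 1 NAND 1 = 0
t5 = 0 OR 1 = 1

1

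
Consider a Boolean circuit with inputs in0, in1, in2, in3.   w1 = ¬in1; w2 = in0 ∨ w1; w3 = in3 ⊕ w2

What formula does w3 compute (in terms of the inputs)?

in3 ⊕ (in0 ∨ ¬in1)

w1 = ¬in1
w2 = in0 ∨ w1 = in0 ∨ ¬in1
w3 = in3 ⊕ w2 = in3 ⊕ (in0 ∨ ¬in1)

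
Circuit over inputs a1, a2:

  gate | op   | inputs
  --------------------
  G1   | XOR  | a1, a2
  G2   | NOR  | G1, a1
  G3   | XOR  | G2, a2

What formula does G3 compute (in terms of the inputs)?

((a1 XOR a2) NOR a1) XOR a2

G1 = a1 XOR a2
G2 = G1 NOR a1 = (a1 XOR a2) NOR a1
G3 = G2 XOR a2 = ((a1 XOR a2) NOR a1) XOR a2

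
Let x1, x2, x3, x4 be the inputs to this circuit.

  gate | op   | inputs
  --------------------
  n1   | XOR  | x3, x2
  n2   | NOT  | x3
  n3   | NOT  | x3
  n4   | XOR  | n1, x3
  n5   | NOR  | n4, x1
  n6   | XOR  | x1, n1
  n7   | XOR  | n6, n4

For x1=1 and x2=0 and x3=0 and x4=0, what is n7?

1

n1 = 0 XOR 0 = 0
n4 = 0 XOR 0 = 0
n6 = 1 XOR 0 = 1
n7 = 1 XOR 0 = 1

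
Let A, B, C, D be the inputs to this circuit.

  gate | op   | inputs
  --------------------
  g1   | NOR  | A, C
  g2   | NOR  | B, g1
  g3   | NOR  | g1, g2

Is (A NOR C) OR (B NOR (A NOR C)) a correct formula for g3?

No

g1 = A NOR C
g2 = B NOR g1 = B NOR (A NOR C)
g3 = g1 NOR g2 = (A NOR C) NOR (B NOR (A NOR C))
At A=0, B=0, C=0, D=0: circuit gives 0, formula gives 1.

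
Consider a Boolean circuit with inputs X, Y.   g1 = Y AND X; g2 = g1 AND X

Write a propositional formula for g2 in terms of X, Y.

(Y AND X) AND X

g1 = Y AND X
g2 = g1 AND X = (Y AND X) AND X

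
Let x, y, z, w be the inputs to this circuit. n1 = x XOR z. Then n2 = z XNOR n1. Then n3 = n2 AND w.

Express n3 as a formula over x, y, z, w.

n1 = x XOR z
n2 = z XNOR n1 = z XNOR (x XOR z)
n3 = n2 AND w = (z XNOR (x XOR z)) AND w

(z XNOR (x XOR z)) AND w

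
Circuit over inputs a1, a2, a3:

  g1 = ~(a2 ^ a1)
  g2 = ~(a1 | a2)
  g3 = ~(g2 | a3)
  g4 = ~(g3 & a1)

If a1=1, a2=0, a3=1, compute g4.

1

g2 = ~(1 | 0) = 0
g3 = ~(0 | 1) = 0
g4 = ~(0 & 1) = 1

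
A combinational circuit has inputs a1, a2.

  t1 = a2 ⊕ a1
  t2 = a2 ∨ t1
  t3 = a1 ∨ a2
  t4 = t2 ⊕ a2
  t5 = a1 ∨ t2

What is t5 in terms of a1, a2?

a1 ∨ (a2 ∨ (a2 ⊕ a1))

t1 = a2 ⊕ a1
t2 = a2 ∨ t1 = a2 ∨ (a2 ⊕ a1)
t5 = a1 ∨ t2 = a1 ∨ (a2 ∨ (a2 ⊕ a1))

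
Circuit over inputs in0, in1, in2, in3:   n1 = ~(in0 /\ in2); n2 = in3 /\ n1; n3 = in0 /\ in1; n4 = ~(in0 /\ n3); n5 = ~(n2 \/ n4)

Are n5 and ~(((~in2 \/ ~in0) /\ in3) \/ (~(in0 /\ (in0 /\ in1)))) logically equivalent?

Yes

n1 = ~(in0 /\ in2)
n2 = in3 /\ n1 = in3 /\ (~(in0 /\ in2))
n3 = in0 /\ in1
n4 = ~(in0 /\ n3) = ~(in0 /\ (in0 /\ in1))
n5 = ~(n2 \/ n4) = ~((in3 /\ (~(in0 /\ in2))) \/ (~(in0 /\ (in0 /\ in1))))
At in0=0, in1=0, in2=0, in3=0: circuit gives 0, formula gives 0.
At in0=1, in1=1, in2=0, in3=0: circuit gives 1, formula gives 1.
Agrees on all 16 inputs.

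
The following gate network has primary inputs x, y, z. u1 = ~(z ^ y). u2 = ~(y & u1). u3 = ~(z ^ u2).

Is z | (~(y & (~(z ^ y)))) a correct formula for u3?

u1 = ~(z ^ y)
u2 = ~(y & u1) = ~(y & (~(z ^ y)))
u3 = ~(z ^ u2) = ~(z ^ (~(y & (~(z ^ y)))))
At x=0, y=0, z=0: circuit gives 0, formula gives 1.

No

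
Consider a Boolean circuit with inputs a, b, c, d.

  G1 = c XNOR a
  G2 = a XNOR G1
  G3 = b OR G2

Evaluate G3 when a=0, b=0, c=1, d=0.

G1 = 1 XNOR 0 = 0
G2 = 0 XNOR 0 = 1
G3 = 0 OR 1 = 1

1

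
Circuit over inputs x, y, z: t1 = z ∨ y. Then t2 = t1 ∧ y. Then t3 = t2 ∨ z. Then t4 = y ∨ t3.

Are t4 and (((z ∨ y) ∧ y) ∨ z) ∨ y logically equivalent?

t1 = z ∨ y
t2 = t1 ∧ y = (z ∨ y) ∧ y
t3 = t2 ∨ z = ((z ∨ y) ∧ y) ∨ z
t4 = y ∨ t3 = y ∨ (((z ∨ y) ∧ y) ∨ z)
At x=0, y=0, z=0: circuit gives 0, formula gives 0.
At x=0, y=0, z=1: circuit gives 1, formula gives 1.
Agrees on all 8 inputs.

Yes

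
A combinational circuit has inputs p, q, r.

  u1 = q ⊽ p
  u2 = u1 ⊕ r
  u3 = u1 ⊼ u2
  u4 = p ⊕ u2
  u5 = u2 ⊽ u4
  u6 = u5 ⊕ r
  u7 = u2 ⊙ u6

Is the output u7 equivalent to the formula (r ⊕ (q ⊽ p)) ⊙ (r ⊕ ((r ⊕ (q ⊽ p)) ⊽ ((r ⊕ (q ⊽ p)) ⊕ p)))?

u1 = q ⊽ p
u2 = u1 ⊕ r = (q ⊽ p) ⊕ r
u4 = p ⊕ u2 = p ⊕ ((q ⊽ p) ⊕ r)
u5 = u2 ⊽ u4 = ((q ⊽ p) ⊕ r) ⊽ (p ⊕ ((q ⊽ p) ⊕ r))
u6 = u5 ⊕ r = (((q ⊽ p) ⊕ r) ⊽ (p ⊕ ((q ⊽ p) ⊕ r))) ⊕ r
u7 = u2 ⊙ u6 = ((q ⊽ p) ⊕ r) ⊙ ((((q ⊽ p) ⊕ r) ⊽ (p ⊕ ((q ⊽ p) ⊕ r))) ⊕ r)
At p=0, q=0, r=0: circuit gives 0, formula gives 0.
At p=0, q=0, r=1: circuit gives 1, formula gives 1.
Agrees on all 8 inputs.

Yes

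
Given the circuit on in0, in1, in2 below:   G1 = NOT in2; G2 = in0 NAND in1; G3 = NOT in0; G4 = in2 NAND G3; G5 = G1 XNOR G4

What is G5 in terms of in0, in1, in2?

G1 = NOT in2
G3 = NOT in0
G4 = in2 NAND G3 = in2 NAND NOT in0
G5 = G1 XNOR G4 = NOT in2 XNOR (in2 NAND NOT in0)

NOT in2 XNOR (in2 NAND NOT in0)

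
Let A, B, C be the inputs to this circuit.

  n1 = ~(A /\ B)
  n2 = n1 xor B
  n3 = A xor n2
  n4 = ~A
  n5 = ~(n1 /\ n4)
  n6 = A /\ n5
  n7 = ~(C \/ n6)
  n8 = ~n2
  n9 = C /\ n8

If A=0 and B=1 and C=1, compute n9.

n1 = ~(0 /\ 1) = 1
n2 = 1 xor 1 = 0
n8 = ~0 = 1
n9 = 1 /\ 1 = 1

1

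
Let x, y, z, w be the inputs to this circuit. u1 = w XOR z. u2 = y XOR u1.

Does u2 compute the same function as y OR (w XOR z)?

No

u1 = w XOR z
u2 = y XOR u1 = y XOR (w XOR z)
At x=0, y=1, z=0, w=1: circuit gives 0, formula gives 1.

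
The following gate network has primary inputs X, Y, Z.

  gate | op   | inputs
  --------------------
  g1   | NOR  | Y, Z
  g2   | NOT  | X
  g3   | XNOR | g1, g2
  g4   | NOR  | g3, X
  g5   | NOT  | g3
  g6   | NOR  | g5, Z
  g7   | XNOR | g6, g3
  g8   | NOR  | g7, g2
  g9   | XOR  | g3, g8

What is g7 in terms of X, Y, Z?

(NOT ((Y NOR Z) XNOR NOT X) NOR Z) XNOR ((Y NOR Z) XNOR NOT X)

g1 = Y NOR Z
g2 = NOT X
g3 = g1 XNOR g2 = (Y NOR Z) XNOR NOT X
g5 = NOT g3 = NOT ((Y NOR Z) XNOR NOT X)
g6 = g5 NOR Z = NOT ((Y NOR Z) XNOR NOT X) NOR Z
g7 = g6 XNOR g3 = (NOT ((Y NOR Z) XNOR NOT X) NOR Z) XNOR ((Y NOR Z) XNOR NOT X)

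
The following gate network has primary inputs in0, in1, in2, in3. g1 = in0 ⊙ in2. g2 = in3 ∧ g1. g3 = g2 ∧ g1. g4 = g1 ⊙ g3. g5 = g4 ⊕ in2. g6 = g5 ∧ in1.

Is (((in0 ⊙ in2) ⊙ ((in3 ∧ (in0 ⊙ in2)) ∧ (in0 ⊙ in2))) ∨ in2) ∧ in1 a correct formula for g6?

g1 = in0 ⊙ in2
g2 = in3 ∧ g1 = in3 ∧ (in0 ⊙ in2)
g3 = g2 ∧ g1 = (in3 ∧ (in0 ⊙ in2)) ∧ (in0 ⊙ in2)
g4 = g1 ⊙ g3 = (in0 ⊙ in2) ⊙ ((in3 ∧ (in0 ⊙ in2)) ∧ (in0 ⊙ in2))
g5 = g4 ⊕ in2 = ((in0 ⊙ in2) ⊙ ((in3 ∧ (in0 ⊙ in2)) ∧ (in0 ⊙ in2))) ⊕ in2
g6 = g5 ∧ in1 = (((in0 ⊙ in2) ⊙ ((in3 ∧ (in0 ⊙ in2)) ∧ (in0 ⊙ in2))) ⊕ in2) ∧ in1
At in0=0, in1=1, in2=1, in3=0: circuit gives 0, formula gives 1.

No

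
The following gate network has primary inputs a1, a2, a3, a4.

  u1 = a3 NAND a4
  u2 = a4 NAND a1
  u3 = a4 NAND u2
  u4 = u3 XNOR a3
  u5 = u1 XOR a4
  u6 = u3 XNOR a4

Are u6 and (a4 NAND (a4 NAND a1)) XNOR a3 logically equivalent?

No

u2 = a4 NAND a1
u3 = a4 NAND u2 = a4 NAND (a4 NAND a1)
u6 = u3 XNOR a4 = (a4 NAND (a4 NAND a1)) XNOR a4
At a1=0, a2=0, a3=0, a4=1: circuit gives 0, formula gives 1.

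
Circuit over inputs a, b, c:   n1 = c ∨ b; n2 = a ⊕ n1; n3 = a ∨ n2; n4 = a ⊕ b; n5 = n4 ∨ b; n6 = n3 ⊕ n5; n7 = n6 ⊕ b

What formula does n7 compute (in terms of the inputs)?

((a ∨ (a ⊕ (c ∨ b))) ⊕ ((a ⊕ b) ∨ b)) ⊕ b

n1 = c ∨ b
n2 = a ⊕ n1 = a ⊕ (c ∨ b)
n3 = a ∨ n2 = a ∨ (a ⊕ (c ∨ b))
n4 = a ⊕ b
n5 = n4 ∨ b = (a ⊕ b) ∨ b
n6 = n3 ⊕ n5 = (a ∨ (a ⊕ (c ∨ b))) ⊕ ((a ⊕ b) ∨ b)
n7 = n6 ⊕ b = ((a ∨ (a ⊕ (c ∨ b))) ⊕ ((a ⊕ b) ∨ b)) ⊕ b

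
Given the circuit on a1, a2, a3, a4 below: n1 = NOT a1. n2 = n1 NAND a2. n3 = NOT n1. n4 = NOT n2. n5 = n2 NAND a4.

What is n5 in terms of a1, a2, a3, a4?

(NOT a1 NAND a2) NAND a4

n1 = NOT a1
n2 = n1 NAND a2 = NOT a1 NAND a2
n5 = n2 NAND a4 = (NOT a1 NAND a2) NAND a4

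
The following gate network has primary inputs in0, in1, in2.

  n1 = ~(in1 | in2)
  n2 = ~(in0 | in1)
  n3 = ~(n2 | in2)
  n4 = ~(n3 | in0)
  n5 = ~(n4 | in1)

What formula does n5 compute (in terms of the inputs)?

~((~((~((~(in0 | in1)) | in2)) | in0)) | in1)

n2 = ~(in0 | in1)
n3 = ~(n2 | in2) = ~((~(in0 | in1)) | in2)
n4 = ~(n3 | in0) = ~((~((~(in0 | in1)) | in2)) | in0)
n5 = ~(n4 | in1) = ~((~((~((~(in0 | in1)) | in2)) | in0)) | in1)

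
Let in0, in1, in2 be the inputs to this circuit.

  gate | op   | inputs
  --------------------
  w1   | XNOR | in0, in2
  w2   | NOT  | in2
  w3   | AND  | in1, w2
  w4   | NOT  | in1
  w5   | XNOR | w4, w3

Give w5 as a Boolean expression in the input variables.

NOT in1 XNOR (in1 AND NOT in2)

w2 = NOT in2
w3 = in1 AND w2 = in1 AND NOT in2
w4 = NOT in1
w5 = w4 XNOR w3 = NOT in1 XNOR (in1 AND NOT in2)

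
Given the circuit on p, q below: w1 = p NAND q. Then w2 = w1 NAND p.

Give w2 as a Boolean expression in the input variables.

(p NAND q) NAND p

w1 = p NAND q
w2 = w1 NAND p = (p NAND q) NAND p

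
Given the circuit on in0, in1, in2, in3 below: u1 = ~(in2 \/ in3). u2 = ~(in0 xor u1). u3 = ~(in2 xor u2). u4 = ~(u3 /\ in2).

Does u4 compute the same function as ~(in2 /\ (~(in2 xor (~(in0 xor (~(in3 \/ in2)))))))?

u1 = ~(in2 \/ in3)
u2 = ~(in0 xor u1) = ~(in0 xor (~(in2 \/ in3)))
u3 = ~(in2 xor u2) = ~(in2 xor (~(in0 xor (~(in2 \/ in3)))))
u4 = ~(u3 /\ in2) = ~((~(in2 xor (~(in0 xor (~(in2 \/ in3)))))) /\ in2)
At in0=0, in1=0, in2=1, in3=0: circuit gives 0, formula gives 0.
At in0=0, in1=0, in2=0, in3=0: circuit gives 1, formula gives 1.
Agrees on all 16 inputs.

Yes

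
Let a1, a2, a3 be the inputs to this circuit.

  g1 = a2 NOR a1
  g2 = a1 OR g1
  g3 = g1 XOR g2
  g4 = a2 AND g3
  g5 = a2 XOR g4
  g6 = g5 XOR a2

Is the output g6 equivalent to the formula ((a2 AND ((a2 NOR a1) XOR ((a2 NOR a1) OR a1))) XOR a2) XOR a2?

Yes

g1 = a2 NOR a1
g2 = a1 OR g1 = a1 OR (a2 NOR a1)
g3 = g1 XOR g2 = (a2 NOR a1) XOR (a1 OR (a2 NOR a1))
g4 = a2 AND g3 = a2 AND ((a2 NOR a1) XOR (a1 OR (a2 NOR a1)))
g5 = a2 XOR g4 = a2 XOR (a2 AND ((a2 NOR a1) XOR (a1 OR (a2 NOR a1))))
g6 = g5 XOR a2 = (a2 XOR (a2 AND ((a2 NOR a1) XOR (a1 OR (a2 NOR a1))))) XOR a2
At a1=0, a2=0, a3=0: circuit gives 0, formula gives 0.
At a1=1, a2=1, a3=0: circuit gives 1, formula gives 1.
Agrees on all 8 inputs.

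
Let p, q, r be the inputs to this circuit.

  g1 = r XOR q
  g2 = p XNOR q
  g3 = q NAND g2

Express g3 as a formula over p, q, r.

g2 = p XNOR q
g3 = q NAND g2 = q NAND (p XNOR q)

q NAND (p XNOR q)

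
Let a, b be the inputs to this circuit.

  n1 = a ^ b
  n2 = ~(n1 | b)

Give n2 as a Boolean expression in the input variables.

~((a ^ b) | b)

n1 = a ^ b
n2 = ~(n1 | b) = ~((a ^ b) | b)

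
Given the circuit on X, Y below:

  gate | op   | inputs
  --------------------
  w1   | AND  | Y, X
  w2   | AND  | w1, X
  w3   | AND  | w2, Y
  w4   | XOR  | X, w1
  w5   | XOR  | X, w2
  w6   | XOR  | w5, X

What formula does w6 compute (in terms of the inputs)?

w1 = Y AND X
w2 = w1 AND X = (Y AND X) AND X
w5 = X XOR w2 = X XOR ((Y AND X) AND X)
w6 = w5 XOR X = (X XOR ((Y AND X) AND X)) XOR X

(X XOR ((Y AND X) AND X)) XOR X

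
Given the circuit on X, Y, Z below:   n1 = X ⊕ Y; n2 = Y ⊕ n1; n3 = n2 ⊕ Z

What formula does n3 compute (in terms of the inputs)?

(Y ⊕ (X ⊕ Y)) ⊕ Z

n1 = X ⊕ Y
n2 = Y ⊕ n1 = Y ⊕ (X ⊕ Y)
n3 = n2 ⊕ Z = (Y ⊕ (X ⊕ Y)) ⊕ Z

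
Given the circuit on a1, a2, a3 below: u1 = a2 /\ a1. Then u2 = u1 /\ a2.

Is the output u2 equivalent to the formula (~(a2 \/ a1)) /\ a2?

No

u1 = a2 /\ a1
u2 = u1 /\ a2 = (a2 /\ a1) /\ a2
At a1=1, a2=1, a3=0: circuit gives 1, formula gives 0.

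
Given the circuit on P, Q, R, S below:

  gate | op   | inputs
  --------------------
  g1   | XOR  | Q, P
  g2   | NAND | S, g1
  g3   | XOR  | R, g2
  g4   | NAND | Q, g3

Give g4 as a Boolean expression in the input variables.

g1 = Q XOR P
g2 = S NAND g1 = S NAND (Q XOR P)
g3 = R XOR g2 = R XOR (S NAND (Q XOR P))
g4 = Q NAND g3 = Q NAND (R XOR (S NAND (Q XOR P)))

Q NAND (R XOR (S NAND (Q XOR P)))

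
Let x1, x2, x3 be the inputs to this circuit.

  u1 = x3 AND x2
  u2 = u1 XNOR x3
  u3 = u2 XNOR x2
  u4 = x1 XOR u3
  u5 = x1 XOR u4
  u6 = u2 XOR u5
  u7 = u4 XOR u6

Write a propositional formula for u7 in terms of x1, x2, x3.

(x1 XOR (((x3 AND x2) XNOR x3) XNOR x2)) XOR (((x3 AND x2) XNOR x3) XOR (x1 XOR (x1 XOR (((x3 AND x2) XNOR x3) XNOR x2))))

u1 = x3 AND x2
u2 = u1 XNOR x3 = (x3 AND x2) XNOR x3
u3 = u2 XNOR x2 = ((x3 AND x2) XNOR x3) XNOR x2
u4 = x1 XOR u3 = x1 XOR (((x3 AND x2) XNOR x3) XNOR x2)
u5 = x1 XOR u4 = x1 XOR (x1 XOR (((x3 AND x2) XNOR x3) XNOR x2))
u6 = u2 XOR u5 = ((x3 AND x2) XNOR x3) XOR (x1 XOR (x1 XOR (((x3 AND x2) XNOR x3) XNOR x2)))
u7 = u4 XOR u6 = (x1 XOR (((x3 AND x2) XNOR x3) XNOR x2)) XOR (((x3 AND x2) XNOR x3) XOR (x1 XOR (x1 XOR (((x3 AND x2) XNOR x3) XNOR x2))))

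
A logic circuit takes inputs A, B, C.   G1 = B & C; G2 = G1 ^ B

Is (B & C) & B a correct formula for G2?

No

G1 = B & C
G2 = G1 ^ B = (B & C) ^ B
At A=0, B=1, C=0: circuit gives 1, formula gives 0.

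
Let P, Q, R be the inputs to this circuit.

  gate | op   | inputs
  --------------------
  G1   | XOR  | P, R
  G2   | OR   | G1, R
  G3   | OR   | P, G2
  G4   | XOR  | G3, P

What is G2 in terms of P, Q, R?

(P XOR R) OR R

G1 = P XOR R
G2 = G1 OR R = (P XOR R) OR R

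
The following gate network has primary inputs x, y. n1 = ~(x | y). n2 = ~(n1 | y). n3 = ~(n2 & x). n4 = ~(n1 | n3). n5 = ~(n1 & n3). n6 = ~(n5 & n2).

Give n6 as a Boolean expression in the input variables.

~((~((~(x | y)) & (~((~((~(x | y)) | y)) & x)))) & (~((~(x | y)) | y)))

n1 = ~(x | y)
n2 = ~(n1 | y) = ~((~(x | y)) | y)
n3 = ~(n2 & x) = ~((~((~(x | y)) | y)) & x)
n5 = ~(n1 & n3) = ~((~(x | y)) & (~((~((~(x | y)) | y)) & x)))
n6 = ~(n5 & n2) = ~((~((~(x | y)) & (~((~((~(x | y)) | y)) & x)))) & (~((~(x | y)) | y)))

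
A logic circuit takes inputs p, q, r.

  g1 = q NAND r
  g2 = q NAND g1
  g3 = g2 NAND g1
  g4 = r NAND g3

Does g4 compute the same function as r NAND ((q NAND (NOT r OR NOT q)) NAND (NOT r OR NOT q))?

Yes

g1 = q NAND r
g2 = q NAND g1 = q NAND (q NAND r)
g3 = g2 NAND g1 = (q NAND (q NAND r)) NAND (q NAND r)
g4 = r NAND g3 = r NAND ((q NAND (q NAND r)) NAND (q NAND r))
At p=0, q=1, r=1: circuit gives 0, formula gives 0.
At p=0, q=0, r=0: circuit gives 1, formula gives 1.
Agrees on all 8 inputs.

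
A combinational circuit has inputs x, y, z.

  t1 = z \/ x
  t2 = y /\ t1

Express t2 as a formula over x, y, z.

y /\ (z \/ x)

t1 = z \/ x
t2 = y /\ t1 = y /\ (z \/ x)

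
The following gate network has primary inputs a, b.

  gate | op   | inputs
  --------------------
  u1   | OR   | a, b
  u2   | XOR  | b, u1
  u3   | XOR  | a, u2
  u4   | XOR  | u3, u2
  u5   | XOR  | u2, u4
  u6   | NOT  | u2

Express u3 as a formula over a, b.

u1 = a OR b
u2 = b XOR u1 = b XOR (a OR b)
u3 = a XOR u2 = a XOR (b XOR (a OR b))

a XOR (b XOR (a OR b))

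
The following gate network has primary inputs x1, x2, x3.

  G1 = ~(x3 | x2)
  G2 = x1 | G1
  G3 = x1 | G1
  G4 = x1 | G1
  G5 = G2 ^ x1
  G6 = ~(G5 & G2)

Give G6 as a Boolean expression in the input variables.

G1 = ~(x3 | x2)
G2 = x1 | G1 = x1 | (~(x3 | x2))
G5 = G2 ^ x1 = (x1 | (~(x3 | x2))) ^ x1
G6 = ~(G5 & G2) = ~(((x1 | (~(x3 | x2))) ^ x1) & (x1 | (~(x3 | x2))))

~(((x1 | (~(x3 | x2))) ^ x1) & (x1 | (~(x3 | x2))))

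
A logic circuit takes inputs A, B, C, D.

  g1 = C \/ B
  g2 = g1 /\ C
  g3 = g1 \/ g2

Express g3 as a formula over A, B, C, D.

g1 = C \/ B
g2 = g1 /\ C = (C \/ B) /\ C
g3 = g1 \/ g2 = (C \/ B) \/ ((C \/ B) /\ C)

(C \/ B) \/ ((C \/ B) /\ C)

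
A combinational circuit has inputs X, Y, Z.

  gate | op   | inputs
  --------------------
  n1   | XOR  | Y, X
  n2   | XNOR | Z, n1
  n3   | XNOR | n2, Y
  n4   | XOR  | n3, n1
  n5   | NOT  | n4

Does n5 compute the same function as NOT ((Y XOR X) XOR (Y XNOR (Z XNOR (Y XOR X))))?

Yes

n1 = Y XOR X
n2 = Z XNOR n1 = Z XNOR (Y XOR X)
n3 = n2 XNOR Y = (Z XNOR (Y XOR X)) XNOR Y
n4 = n3 XOR n1 = ((Z XNOR (Y XOR X)) XNOR Y) XOR (Y XOR X)
n5 = NOT n4 = NOT (((Z XNOR (Y XOR X)) XNOR Y) XOR (Y XOR X))
At X=0, Y=0, Z=1: circuit gives 0, formula gives 0.
At X=0, Y=0, Z=0: circuit gives 1, formula gives 1.
Agrees on all 8 inputs.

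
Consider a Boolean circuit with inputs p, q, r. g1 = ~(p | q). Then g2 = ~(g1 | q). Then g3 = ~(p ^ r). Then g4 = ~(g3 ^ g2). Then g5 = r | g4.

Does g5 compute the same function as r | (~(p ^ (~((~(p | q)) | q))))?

No

g1 = ~(p | q)
g2 = ~(g1 | q) = ~((~(p | q)) | q)
g3 = ~(p ^ r)
g4 = ~(g3 ^ g2) = ~((~(p ^ r)) ^ (~((~(p | q)) | q)))
g5 = r | g4 = r | (~((~(p ^ r)) ^ (~((~(p | q)) | q))))
At p=0, q=0, r=0: circuit gives 0, formula gives 1.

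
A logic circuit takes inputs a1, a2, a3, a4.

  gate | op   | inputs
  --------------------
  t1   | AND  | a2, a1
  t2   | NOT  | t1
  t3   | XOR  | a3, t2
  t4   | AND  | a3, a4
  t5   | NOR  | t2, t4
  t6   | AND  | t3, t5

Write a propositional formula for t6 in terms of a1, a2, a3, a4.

t1 = a2 AND a1
t2 = NOT t1 = NOT (a2 AND a1)
t3 = a3 XOR t2 = a3 XOR NOT (a2 AND a1)
t4 = a3 AND a4
t5 = t2 NOR t4 = NOT (a2 AND a1) NOR (a3 AND a4)
t6 = t3 AND t5 = (a3 XOR NOT (a2 AND a1)) AND (NOT (a2 AND a1) NOR (a3 AND a4))

(a3 XOR NOT (a2 AND a1)) AND (NOT (a2 AND a1) NOR (a3 AND a4))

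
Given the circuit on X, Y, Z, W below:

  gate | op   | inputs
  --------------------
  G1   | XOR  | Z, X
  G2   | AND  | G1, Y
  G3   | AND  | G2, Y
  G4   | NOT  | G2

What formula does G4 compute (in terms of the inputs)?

NOT ((Z XOR X) AND Y)

G1 = Z XOR X
G2 = G1 AND Y = (Z XOR X) AND Y
G4 = NOT G2 = NOT ((Z XOR X) AND Y)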